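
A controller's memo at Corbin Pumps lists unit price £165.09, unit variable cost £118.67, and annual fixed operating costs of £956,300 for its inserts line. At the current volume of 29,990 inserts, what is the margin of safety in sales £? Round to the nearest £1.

£1,550,024

Each unit contributes £165.09 − £118.67 = £46.42. Break-even units = £956,300 ÷ £46.42 = 20,601.03; break-even revenue = 20,601.03 × £165.09 = £3,401,024.71.
Actual sales revenue = 29,990 × £165.09 = £4,951,049.10.
Margin of safety = £4,951,049.10 − £3,401,024.71 = £1,550,024.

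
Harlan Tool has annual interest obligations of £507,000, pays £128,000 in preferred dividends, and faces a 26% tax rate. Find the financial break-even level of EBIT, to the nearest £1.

£679,973

Preferred dividends are paid after tax, so their pre-tax equivalent is £128,000 ÷ (1 − 0.26) = £172,972.97.
EPS = 0 when EBIT covers interest plus the pre-tax preferred burden: £507,000 + £172,972.97 = £679,972.97.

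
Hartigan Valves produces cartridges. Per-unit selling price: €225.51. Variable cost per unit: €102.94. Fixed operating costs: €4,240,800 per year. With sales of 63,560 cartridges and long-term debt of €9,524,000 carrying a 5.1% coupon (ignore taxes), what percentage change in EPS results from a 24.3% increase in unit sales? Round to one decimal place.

At 63,560 units, contribution = 63,560 × €122.57 = €7,790,549.20.
EBIT = €7,790,549.20 − €4,240,800 = €3,549,749.20.
After interest of €485,724.00, pre-tax earnings = €3,064,025.20.
Degree of combined leverage = contribution ÷ (EBIT − I) = €7,790,549.20 ÷ €3,064,025.20 = 2.5426.
EPS therefore changes by 2.5426 × (+24.3%) = +61.8%.

+61.8%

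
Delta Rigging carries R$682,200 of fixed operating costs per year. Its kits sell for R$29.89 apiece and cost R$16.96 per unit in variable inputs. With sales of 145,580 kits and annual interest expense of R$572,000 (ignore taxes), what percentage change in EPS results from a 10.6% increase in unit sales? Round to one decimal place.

+31.8%

Contribution at this volume is 145,580 × R$12.93 = R$1,882,349.40.
Subtracting fixed costs: EBIT = R$1,882,349.40 − R$682,200 = R$1,200,149.40.
Interest = R$572,000.00, so EBIT − I = R$628,149.40.
DCL = total CM / (EBIT − I) = R$1,882,349.40 / R$628,149.40 = 2.9967.
%ΔEPS = DCL × %ΔSales = 2.9967 × +10.6% = +31.8%.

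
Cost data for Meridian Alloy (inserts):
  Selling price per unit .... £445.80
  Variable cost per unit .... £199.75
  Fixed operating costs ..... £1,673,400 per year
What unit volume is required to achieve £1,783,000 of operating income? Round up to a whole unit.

Each unit contributes £445.80 − £199.75 = £246.05.
Need Q such that Q × £246.05 − £1,673,400 = £1,783,000, i.e. Q = £3,456,400 / £246.05 = 14,047.55 → 14,048.

14,048 inserts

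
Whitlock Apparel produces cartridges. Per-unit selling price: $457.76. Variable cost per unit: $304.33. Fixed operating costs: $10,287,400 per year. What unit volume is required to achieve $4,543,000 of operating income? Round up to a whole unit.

96,660 cartridges

Contribution margin per unit = $457.76 − $304.33 = $153.43.
Required volume = (fixed costs + target profit) ÷ CM = ($10,287,400 + $4,543,000) ÷ $153.43 = 96,659.06, so 96,660 cartridges.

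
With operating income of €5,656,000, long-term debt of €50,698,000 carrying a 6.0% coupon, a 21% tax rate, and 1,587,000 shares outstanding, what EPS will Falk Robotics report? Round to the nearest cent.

Pre-tax income = €5,656,000 − €3,041,880.00 = €2,614,120.00.
Net income = €2,614,120.00 × (1 − 0.21) = €2,065,154.80.
EPS = €2,065,154.80 ÷ 1,587,000 = €1.30.

€1.30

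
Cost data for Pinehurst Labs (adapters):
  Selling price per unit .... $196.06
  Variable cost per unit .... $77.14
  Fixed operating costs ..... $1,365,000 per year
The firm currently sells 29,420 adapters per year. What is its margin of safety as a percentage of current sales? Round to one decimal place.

61.0%

Each unit contributes $196.06 − $77.14 = $118.92. Break-even units = $1,365,000 ÷ $118.92 = 11,478.30; break-even revenue = 11,478.30 × $196.06 = $2,250,436.43.
Current sales = 29,420 × $196.06 = $5,768,085.20.
Margin of safety = ($5,768,085.20 − $2,250,436.43) ÷ $5,768,085.20 = 61.0%.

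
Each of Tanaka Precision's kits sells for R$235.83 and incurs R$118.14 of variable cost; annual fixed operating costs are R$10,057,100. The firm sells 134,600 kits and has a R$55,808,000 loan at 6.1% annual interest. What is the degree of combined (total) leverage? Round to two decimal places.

6.66

At 134,600 units, contribution = 134,600 × R$117.69 = R$15,841,074.00.
Operating income = contribution − fixed costs = R$15,841,074.00 − R$10,057,100 = R$5,783,974.00. Interest = R$3,404,288.00.
DOL = R$15,841,074.00 ÷ R$5,783,974.00 = 2.7388; DFL = R$5,783,974.00 ÷ R$2,379,686.00 = 2.4306.
DCL = DOL × DFL = 2.7388 × 2.4306 = 6.6569.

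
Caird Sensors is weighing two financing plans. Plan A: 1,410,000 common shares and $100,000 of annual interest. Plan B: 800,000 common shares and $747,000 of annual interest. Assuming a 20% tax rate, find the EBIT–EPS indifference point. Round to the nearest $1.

Set EPS_A = EPS_B: (EBIT − $100,000)(1 − 0.20) ÷ 1,410,000 = (EBIT − $747,000)(1 − 0.20) ÷ 800,000.
The (1 − t) factor cancels: (EBIT − 100,000) × 800,000 = (EBIT − 747,000) × 1,410,000.
Solving, EBIT = (747,000·1,410,000 − 100,000·800,000) / (1,410,000 − 800,000) = 973,270,000,000 / 610,000 = 1,595,524.59.

$1,595,525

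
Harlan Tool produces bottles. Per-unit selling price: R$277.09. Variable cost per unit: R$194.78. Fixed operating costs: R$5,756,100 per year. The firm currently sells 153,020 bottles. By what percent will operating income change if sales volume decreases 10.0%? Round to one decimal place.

-18.4%

At 153,020 units, contribution = 153,020 × R$82.31 = R$12,595,076.20.
Operating income = contribution − fixed costs = R$12,595,076.20 − R$5,756,100 = R$6,838,976.20.
So DOL = total CM / EBIT = R$12,595,076.20 / R$6,838,976.20 = 1.8417.
So EBIT moves 1.8417 × (-10.0%) = -18.4%.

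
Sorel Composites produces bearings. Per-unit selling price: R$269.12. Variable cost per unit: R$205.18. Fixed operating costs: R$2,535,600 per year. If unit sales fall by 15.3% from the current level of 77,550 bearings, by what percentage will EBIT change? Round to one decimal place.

-31.3%

At 77,550 units, contribution = 77,550 × R$63.94 = R$4,958,547.00.
Subtracting fixed costs: EBIT = R$4,958,547.00 − R$2,535,600 = R$2,422,947.00.
So DOL = total CM / EBIT = R$4,958,547.00 / R$2,422,947.00 = 2.0465.
So EBIT moves 2.0465 × (-15.3%) = -31.3%.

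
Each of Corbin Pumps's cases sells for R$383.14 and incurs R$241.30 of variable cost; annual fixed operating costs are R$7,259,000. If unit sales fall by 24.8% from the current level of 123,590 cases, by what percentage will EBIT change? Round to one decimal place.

Contribution at this volume is 123,590 × R$141.84 = R$17,530,005.60.
EBIT = R$17,530,005.60 − R$7,259,000 = R$10,271,005.60.
Degree of operating leverage = R$17,530,005.60 / R$10,271,005.60 = 1.7067.
%ΔEBIT = DOL × %ΔSales = 1.7067 × -24.8% = -42.3%.

-42.3%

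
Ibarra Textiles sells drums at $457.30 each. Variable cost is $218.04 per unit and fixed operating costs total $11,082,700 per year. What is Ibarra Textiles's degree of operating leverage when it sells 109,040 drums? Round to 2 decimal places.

1.74

Contribution at this volume is 109,040 × $239.26 = $26,088,910.40.
Subtracting fixed costs: EBIT = $26,088,910.40 − $11,082,700 = $15,006,210.40.
So DOL = total CM / EBIT = $26,088,910.40 / $15,006,210.40 = 1.7385.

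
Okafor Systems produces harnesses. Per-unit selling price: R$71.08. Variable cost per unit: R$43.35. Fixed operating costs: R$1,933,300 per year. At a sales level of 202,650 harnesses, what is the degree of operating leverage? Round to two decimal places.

Contribution at this volume is 202,650 × R$27.73 = R$5,619,484.50.
EBIT = R$5,619,484.50 − R$1,933,300 = R$3,686,184.50.
So DOL = total CM / EBIT = R$5,619,484.50 / R$3,686,184.50 = 1.5245.

1.52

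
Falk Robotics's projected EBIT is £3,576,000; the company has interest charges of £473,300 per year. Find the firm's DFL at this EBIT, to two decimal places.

Annual interest charges come to £473,300.00.
Degree of financial leverage = EBIT / (EBIT − interest) = £3,576,000 / £3,102,700.00 = 1.1525.

1.15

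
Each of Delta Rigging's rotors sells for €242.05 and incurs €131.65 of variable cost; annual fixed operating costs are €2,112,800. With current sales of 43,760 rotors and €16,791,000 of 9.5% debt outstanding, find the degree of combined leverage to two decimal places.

4.30

Total contribution margin = 43,760 × €110.40 = €4,831,104.00.
Subtracting fixed costs: EBIT = €4,831,104.00 − €2,112,800 = €2,718,304.00. Interest = €1,595,145.00, so EBIT − I = €1,123,159.00.
DCL = contribution ÷ (EBIT − I) = €4,831,104.00 ÷ €1,123,159.00 = 4.3014.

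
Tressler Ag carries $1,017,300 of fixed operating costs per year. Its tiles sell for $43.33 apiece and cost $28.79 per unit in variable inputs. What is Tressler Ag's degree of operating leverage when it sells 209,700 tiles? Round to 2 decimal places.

1.50

At 209,700 units, contribution = 209,700 × $14.54 = $3,049,038.00.
EBIT = $3,049,038.00 − $1,017,300 = $2,031,738.00.
So DOL = total CM / EBIT = $3,049,038.00 / $2,031,738.00 = 1.5007.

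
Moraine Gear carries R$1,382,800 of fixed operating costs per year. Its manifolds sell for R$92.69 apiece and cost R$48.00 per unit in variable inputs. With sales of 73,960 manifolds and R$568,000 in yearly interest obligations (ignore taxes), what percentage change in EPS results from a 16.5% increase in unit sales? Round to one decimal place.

+40.3%

Contribution at this volume is 73,960 × R$44.69 = R$3,305,272.40.
Subtracting fixed costs: EBIT = R$3,305,272.40 − R$1,382,800 = R$1,922,472.40.
Interest = R$568,000.00, so EBIT − I = R$1,354,472.40.
DCL = total CM / (EBIT − I) = R$3,305,272.40 / R$1,354,472.40 = 2.4403.
%ΔEPS = DCL × %ΔSales = 2.4403 × +16.5% = +40.3%.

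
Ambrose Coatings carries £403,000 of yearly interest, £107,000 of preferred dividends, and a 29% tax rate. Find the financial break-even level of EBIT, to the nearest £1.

£553,704

Preferred dividends are paid after tax, so their pre-tax equivalent is £107,000 ÷ (1 − 0.29) = £150,704.23.
EPS = 0 when EBIT covers interest plus the pre-tax preferred burden: £403,000 + £150,704.23 = £553,704.23.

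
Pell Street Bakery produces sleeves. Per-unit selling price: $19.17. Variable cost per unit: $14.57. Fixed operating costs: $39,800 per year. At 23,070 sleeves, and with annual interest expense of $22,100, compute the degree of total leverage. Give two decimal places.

Total contribution margin = 23,070 × $4.60 = $106,122.00.
EBIT = $106,122.00 − $39,800 = $66,322.00. Interest = $22,100.00, so EBIT − I = $44,222.00.
Degree of total leverage = total CM / (EBIT − interest) = $106,122.00 / $44,222.00 = 2.3998.

2.40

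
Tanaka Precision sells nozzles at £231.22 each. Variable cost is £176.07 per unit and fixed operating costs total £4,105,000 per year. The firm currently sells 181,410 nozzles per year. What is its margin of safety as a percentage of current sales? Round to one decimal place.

59.0%

Unit CM = price − variable cost = £231.22 − £176.07 = £55.15. Break-even units = £4,105,000 ÷ £55.15 = 74,433.36; break-even revenue = 74,433.36 × £231.22 = £17,210,482.32.
Current sales = 181,410 × £231.22 = £41,945,620.20.
Margin of safety = (£41,945,620.20 − £17,210,482.32) ÷ £41,945,620.20 = 59.0%.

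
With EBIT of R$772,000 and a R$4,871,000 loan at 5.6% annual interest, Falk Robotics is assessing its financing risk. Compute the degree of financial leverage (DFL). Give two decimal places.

Annual interest charges come to R$272,776.00.
Degree of financial leverage = EBIT / (EBIT − interest) = R$772,000 / R$499,224.00 = 1.5464.

1.55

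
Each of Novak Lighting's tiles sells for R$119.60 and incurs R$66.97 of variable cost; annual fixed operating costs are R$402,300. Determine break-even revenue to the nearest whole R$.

CM per unit = R$119.60 − R$66.97 = R$52.63; CM ratio = R$52.63 / R$119.60 = 0.4401.
Break-even sales = FC ÷ CM ratio = R$402,300 × R$119.60 / R$52.63 = R$914,214.

R$914,214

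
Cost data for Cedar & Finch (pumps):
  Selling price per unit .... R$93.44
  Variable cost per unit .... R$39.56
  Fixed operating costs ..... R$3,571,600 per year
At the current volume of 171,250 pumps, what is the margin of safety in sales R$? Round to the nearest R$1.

R$9,807,645

Each unit contributes R$93.44 − R$39.56 = R$53.88. Break-even units = R$3,571,600 ÷ R$53.88 = 66,288.05; break-even revenue = 66,288.05 × R$93.44 = R$6,193,955.16.
Actual sales revenue = 171,250 × R$93.44 = R$16,001,600.00.
Margin of safety = R$16,001,600.00 − R$6,193,955.16 = R$9,807,645.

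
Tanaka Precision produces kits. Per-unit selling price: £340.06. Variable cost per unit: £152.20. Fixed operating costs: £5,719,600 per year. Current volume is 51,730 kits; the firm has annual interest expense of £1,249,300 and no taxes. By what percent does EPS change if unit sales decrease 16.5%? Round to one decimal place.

Contribution at this volume is 51,730 × £187.86 = £9,717,997.80.
Operating income = contribution − fixed costs = £9,717,997.80 − £5,719,600 = £3,998,397.80.
After interest of £1,249,300.00, pre-tax earnings = £2,749,097.80.
Degree of combined leverage = contribution ÷ (EBIT − I) = £9,717,997.80 ÷ £2,749,097.80 = 3.5350.
EPS therefore changes by 3.5350 × (-16.5%) = -58.3%.

-58.3%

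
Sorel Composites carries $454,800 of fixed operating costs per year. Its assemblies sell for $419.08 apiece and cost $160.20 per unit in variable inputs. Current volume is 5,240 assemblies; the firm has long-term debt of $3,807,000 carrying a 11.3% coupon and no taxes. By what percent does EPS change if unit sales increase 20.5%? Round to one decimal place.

Contribution at this volume is 5,240 × $258.88 = $1,356,531.20.
Operating income = contribution − fixed costs = $1,356,531.20 − $454,800 = $901,731.20.
After interest of $430,191.00, pre-tax earnings = $471,540.20.
Degree of combined leverage = contribution ÷ (EBIT − I) = $1,356,531.20 ÷ $471,540.20 = 2.8768.
%ΔEPS = DCL × %ΔSales = 2.8768 × +20.5% = +59.0%.

+59.0%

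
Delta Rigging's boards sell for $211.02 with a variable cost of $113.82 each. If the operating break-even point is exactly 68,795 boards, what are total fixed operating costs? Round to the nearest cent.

$6,686,874.00

Each unit contributes $211.02 − $113.82 = $97.20.
Since BE = FC / CM, FC = 68,795 × $97.20 = $6,686,874.00.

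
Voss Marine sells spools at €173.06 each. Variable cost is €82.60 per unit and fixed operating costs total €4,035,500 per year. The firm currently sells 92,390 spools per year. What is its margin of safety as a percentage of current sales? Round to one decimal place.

Contribution margin per unit = €173.06 − €82.60 = €90.46. Break-even units = €4,035,500 ÷ €90.46 = 44,610.88; break-even revenue = 44,610.88 × €173.06 = €7,720,358.50.
Current sales = 92,390 × €173.06 = €15,989,013.40.
Margin of safety = (€15,989,013.40 − €7,720,358.50) ÷ €15,989,013.40 = 51.7%.

51.7%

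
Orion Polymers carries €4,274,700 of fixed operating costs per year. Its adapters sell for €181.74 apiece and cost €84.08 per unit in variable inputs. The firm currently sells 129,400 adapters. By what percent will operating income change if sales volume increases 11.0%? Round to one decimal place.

Total contribution margin = 129,400 × €97.66 = €12,637,204.00.
EBIT = €12,637,204.00 − €4,274,700 = €8,362,504.00.
So DOL = total CM / EBIT = €12,637,204.00 / €8,362,504.00 = 1.5112.
Operating income changes by 1.5112 × +11.0% = +16.6%.

+16.6%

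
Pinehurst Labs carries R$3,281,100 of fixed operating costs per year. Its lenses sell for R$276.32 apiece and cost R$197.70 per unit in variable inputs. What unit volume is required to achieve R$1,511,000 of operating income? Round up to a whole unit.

60,953 lenses

Contribution margin per unit = R$276.32 − R$197.70 = R$78.62.
Units = (FC + target) / CM = (R$3,281,100 + R$1,511,000) / R$78.62 = 60,952.68, so 60,953 lenses.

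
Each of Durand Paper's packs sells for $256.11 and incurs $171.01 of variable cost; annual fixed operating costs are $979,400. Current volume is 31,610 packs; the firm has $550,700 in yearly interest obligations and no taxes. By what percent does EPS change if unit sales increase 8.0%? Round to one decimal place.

+18.6%

Contribution at this volume is 31,610 × $85.10 = $2,690,011.00.
Subtracting fixed costs: EBIT = $2,690,011.00 − $979,400 = $1,710,611.00.
Interest = $550,700.00, so EBIT − I = $1,159,911.00.
DCL = total CM / (EBIT − I) = $2,690,011.00 / $1,159,911.00 = 2.3192.
EPS therefore changes by 2.3192 × (+8.0%) = +18.6%.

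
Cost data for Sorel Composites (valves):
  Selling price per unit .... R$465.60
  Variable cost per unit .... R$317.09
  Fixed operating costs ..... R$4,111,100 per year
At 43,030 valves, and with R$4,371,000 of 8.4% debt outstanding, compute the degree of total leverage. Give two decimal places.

3.34

At 43,030 units, contribution = 43,030 × R$148.51 = R$6,390,385.30.
Subtracting fixed costs: EBIT = R$6,390,385.30 − R$4,111,100 = R$2,279,285.30. Interest = R$367,164.00.
DOL = R$6,390,385.30 ÷ R$2,279,285.30 = 2.8037; DFL = R$2,279,285.30 ÷ R$1,912,121.30 = 1.1920.
DCL = DOL × DFL = 2.8037 × 1.1920 = 3.3420.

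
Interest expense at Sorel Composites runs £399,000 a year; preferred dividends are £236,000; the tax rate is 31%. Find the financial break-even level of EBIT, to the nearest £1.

£741,029

Grossing the preferred dividend up to pre-tax terms: £236,000 / (1 − 0.31) = £342,028.99.
Financial break-even EBIT = interest + D_p ÷ (1 − t) = £399,000 + £342,028.99 = £741,028.99.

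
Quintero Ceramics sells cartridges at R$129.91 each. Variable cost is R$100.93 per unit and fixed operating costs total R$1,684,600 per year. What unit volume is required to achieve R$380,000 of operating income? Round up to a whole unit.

Each unit contributes R$129.91 − R$100.93 = R$28.98.
Need Q such that Q × R$28.98 − R$1,684,600 = R$380,000, i.e. Q = R$2,064,600 / R$28.98 = 71,242.24 → 71,243.

71,243 cartridges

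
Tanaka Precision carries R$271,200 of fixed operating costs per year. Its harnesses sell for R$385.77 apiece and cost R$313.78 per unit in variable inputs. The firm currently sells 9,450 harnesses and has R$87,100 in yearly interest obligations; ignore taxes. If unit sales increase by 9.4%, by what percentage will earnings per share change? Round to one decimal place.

+19.9%

At 9,450 units, contribution = 9,450 × R$71.99 = R$680,305.50.
Subtracting fixed costs: EBIT = R$680,305.50 − R$271,200 = R$409,105.50.
Interest = R$87,100.00, so EBIT − I = R$322,005.50.
DCL = total CM / (EBIT − I) = R$680,305.50 / R$322,005.50 = 2.1127.
%ΔEPS = DCL × %ΔSales = 2.1127 × +9.4% = +19.9%.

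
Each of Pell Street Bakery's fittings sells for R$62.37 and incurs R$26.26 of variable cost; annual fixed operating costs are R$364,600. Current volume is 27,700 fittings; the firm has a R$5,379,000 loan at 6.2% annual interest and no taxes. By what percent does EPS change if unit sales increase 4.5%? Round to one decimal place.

At 27,700 units, contribution = 27,700 × R$36.11 = R$1,000,247.00.
Subtracting fixed costs: EBIT = R$1,000,247.00 − R$364,600 = R$635,647.00.
Interest = R$333,498.00, so EBIT − I = R$302,149.00.
Degree of combined leverage = contribution ÷ (EBIT − I) = R$1,000,247.00 ÷ R$302,149.00 = 3.3104.
%ΔEPS = DCL × %ΔSales = 3.3104 × +4.5% = +14.9%.

+14.9%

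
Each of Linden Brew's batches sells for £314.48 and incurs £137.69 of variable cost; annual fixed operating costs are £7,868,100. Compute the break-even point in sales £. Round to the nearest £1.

£13,996,041

Contribution margin per unit = £314.48 − £137.69 = £176.79, a CM ratio of £176.79 ÷ £314.48 = 0.5622.
Break-even sales = FC ÷ CM ratio = £7,868,100 × £314.48 / £176.79 = £13,996,041.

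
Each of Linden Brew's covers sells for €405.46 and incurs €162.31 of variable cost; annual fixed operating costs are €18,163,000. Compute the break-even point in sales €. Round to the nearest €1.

€30,287,353

CM per unit = €405.46 − €162.31 = €243.15; CM ratio = €243.15 / €405.46 = 0.5997.
Break-even sales = FC ÷ CM ratio = €18,163,000 × €405.46 / €243.15 = €30,287,353.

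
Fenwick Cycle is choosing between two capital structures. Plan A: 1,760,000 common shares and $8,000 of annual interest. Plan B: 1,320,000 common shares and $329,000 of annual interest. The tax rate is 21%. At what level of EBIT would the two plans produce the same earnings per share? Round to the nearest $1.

At indifference, (EBIT − 8,000)(1 − t)/1,760,000 = (EBIT − 329,000)(1 − t)/1,320,000.
The (1 − t) factor cancels: (EBIT − 8,000) × 1,320,000 = (EBIT − 329,000) × 1,760,000.
Solving, EBIT = (329,000·1,760,000 − 8,000·1,320,000) / (1,760,000 − 1,320,000) = 568,480,000,000 / 440,000 = 1,292,000.00.

$1,292,000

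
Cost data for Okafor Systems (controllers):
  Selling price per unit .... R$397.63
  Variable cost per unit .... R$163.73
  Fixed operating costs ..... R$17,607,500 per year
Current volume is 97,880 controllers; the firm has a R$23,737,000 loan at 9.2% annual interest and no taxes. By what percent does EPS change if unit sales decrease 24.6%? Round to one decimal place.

-181.5%

Total contribution margin = 97,880 × R$233.90 = R$22,894,132.00.
Subtracting fixed costs: EBIT = R$22,894,132.00 − R$17,607,500 = R$5,286,632.00.
Interest = R$2,183,804.00, so EBIT − I = R$3,102,828.00.
Degree of combined leverage = contribution ÷ (EBIT − I) = R$22,894,132.00 ÷ R$3,102,828.00 = 7.3785.
EPS therefore changes by 7.3785 × (-24.6%) = -181.5%.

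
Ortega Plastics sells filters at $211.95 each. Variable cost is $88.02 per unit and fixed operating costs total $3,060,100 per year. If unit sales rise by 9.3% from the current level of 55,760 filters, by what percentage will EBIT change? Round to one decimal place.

+16.7%

Total contribution margin = 55,760 × $123.93 = $6,910,336.80.
Subtracting fixed costs: EBIT = $6,910,336.80 − $3,060,100 = $3,850,236.80.
Degree of operating leverage = $6,910,336.80 / $3,850,236.80 = 1.7948.
%ΔEBIT = DOL × %ΔSales = 1.7948 × +9.3% = +16.7%.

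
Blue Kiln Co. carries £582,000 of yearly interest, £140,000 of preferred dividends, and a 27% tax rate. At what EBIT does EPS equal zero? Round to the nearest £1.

£773,781

Preferred dividends are paid after tax, so their pre-tax equivalent is £140,000 ÷ (1 − 0.27) = £191,780.82.
EPS = 0 when EBIT covers interest plus the pre-tax preferred burden: £582,000 + £191,780.82 = £773,780.82.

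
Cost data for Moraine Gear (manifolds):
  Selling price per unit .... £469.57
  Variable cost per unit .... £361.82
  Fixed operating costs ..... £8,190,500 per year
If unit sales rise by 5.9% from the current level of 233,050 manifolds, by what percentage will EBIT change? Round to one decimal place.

At 233,050 units, contribution = 233,050 × £107.75 = £25,111,137.50.
Operating income = contribution − fixed costs = £25,111,137.50 − £8,190,500 = £16,920,637.50.
So DOL = total CM / EBIT = £25,111,137.50 / £16,920,637.50 = 1.4841.
Operating income changes by 1.4841 × +5.9% = +8.8%.

+8.8%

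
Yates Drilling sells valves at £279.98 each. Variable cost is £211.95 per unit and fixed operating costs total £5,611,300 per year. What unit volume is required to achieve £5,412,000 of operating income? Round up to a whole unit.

Contribution margin per unit = £279.98 − £211.95 = £68.03.
Units = (FC + target) / CM = (£5,611,300 + £5,412,000) / £68.03 = 162,035.87, so 162,036 valves.

162,036 valves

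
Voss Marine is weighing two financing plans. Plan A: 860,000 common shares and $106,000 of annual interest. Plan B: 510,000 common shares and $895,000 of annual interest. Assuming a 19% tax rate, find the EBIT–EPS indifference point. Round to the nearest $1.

Set EPS_A = EPS_B: (EBIT − $106,000)(1 − 0.19) ÷ 860,000 = (EBIT − $895,000)(1 − 0.19) ÷ 510,000.
Cancelling (1 − t) and cross-multiplying: 510,000·(EBIT − 106,000) = 860,000·(EBIT − 895,000).
EBIT × (860,000 − 510,000) = 895,000 × 860,000 − 106,000 × 510,000 = 715,640,000,000, so EBIT = 715,640,000,000 ÷ 350,000 = 2,044,685.71.

$2,044,686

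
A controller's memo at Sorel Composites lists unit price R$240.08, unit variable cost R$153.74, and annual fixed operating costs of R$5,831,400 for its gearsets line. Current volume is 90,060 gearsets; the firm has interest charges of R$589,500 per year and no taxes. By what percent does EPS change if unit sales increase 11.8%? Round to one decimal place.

+67.7%

At 90,060 units, contribution = 90,060 × R$86.34 = R$7,775,780.40.
EBIT = R$7,775,780.40 − R$5,831,400 = R$1,944,380.40.
After interest of R$589,500.00, pre-tax earnings = R$1,354,880.40.
DCL = total CM / (EBIT − I) = R$7,775,780.40 / R$1,354,880.40 = 5.7391.
EPS therefore changes by 5.7391 × (+11.8%) = +67.7%.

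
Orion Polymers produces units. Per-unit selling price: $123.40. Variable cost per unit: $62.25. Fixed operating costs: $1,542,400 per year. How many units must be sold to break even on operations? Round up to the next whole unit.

25,224 units

Unit CM = price − variable cost = $123.40 − $62.25 = $61.15.
Break-even Q = $1,542,400 / $61.15 = 25,223.22 → 25,224 units.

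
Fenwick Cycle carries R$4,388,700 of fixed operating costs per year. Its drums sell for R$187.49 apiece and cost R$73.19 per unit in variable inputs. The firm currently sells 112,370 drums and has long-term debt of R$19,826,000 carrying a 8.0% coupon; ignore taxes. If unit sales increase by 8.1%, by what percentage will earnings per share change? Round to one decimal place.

+15.1%

At 112,370 units, contribution = 112,370 × R$114.30 = R$12,843,891.00.
Operating income = contribution − fixed costs = R$12,843,891.00 − R$4,388,700 = R$8,455,191.00.
After interest of R$1,586,080.00, pre-tax earnings = R$6,869,111.00.
Degree of combined leverage = contribution ÷ (EBIT − I) = R$12,843,891.00 ÷ R$6,869,111.00 = 1.8698.
%ΔEPS = DCL × %ΔSales = 1.8698 × +8.1% = +15.1%.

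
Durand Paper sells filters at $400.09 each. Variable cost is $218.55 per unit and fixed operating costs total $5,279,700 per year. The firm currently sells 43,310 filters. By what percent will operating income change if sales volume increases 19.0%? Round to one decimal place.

+57.8%

Total contribution margin = 43,310 × $181.54 = $7,862,497.40.
Operating income = contribution − fixed costs = $7,862,497.40 − $5,279,700 = $2,582,797.40.
Degree of operating leverage = $7,862,497.40 / $2,582,797.40 = 3.0442.
So EBIT moves 3.0442 × (+19.0%) = +57.8%.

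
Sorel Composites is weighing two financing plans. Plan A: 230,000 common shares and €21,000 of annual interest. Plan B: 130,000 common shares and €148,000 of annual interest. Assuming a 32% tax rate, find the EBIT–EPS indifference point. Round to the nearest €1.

€313,100

At indifference, (EBIT − 21,000)(1 − t)/230,000 = (EBIT − 148,000)(1 − t)/130,000.
Cancelling (1 − t) and cross-multiplying: 130,000·(EBIT − 21,000) = 230,000·(EBIT − 148,000).
EBIT × (230,000 − 130,000) = 148,000 × 230,000 − 21,000 × 130,000 = 31,310,000,000, so EBIT = 31,310,000,000 ÷ 100,000 = 313,100.00.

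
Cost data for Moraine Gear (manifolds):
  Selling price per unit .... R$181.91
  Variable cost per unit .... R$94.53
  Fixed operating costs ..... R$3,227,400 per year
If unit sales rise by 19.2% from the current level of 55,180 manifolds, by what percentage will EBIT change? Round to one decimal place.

+58.1%

At 55,180 units, contribution = 55,180 × R$87.38 = R$4,821,628.40.
EBIT = R$4,821,628.40 − R$3,227,400 = R$1,594,228.40.
So DOL = total CM / EBIT = R$4,821,628.40 / R$1,594,228.40 = 3.0244.
Operating income changes by 3.0244 × +19.2% = +58.1%.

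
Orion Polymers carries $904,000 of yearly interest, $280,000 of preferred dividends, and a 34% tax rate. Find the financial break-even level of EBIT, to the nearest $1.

Preferred dividends are paid after tax, so their pre-tax equivalent is $280,000 ÷ (1 − 0.34) = $424,242.42.
Financial break-even EBIT = interest + D_p ÷ (1 − t) = $904,000 + $424,242.42 = $1,328,242.42.

$1,328,242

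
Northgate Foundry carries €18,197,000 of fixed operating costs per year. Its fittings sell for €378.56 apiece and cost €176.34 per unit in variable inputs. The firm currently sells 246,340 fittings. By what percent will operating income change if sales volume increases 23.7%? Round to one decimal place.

+37.3%

Total contribution margin = 246,340 × €202.22 = €49,814,874.80.
EBIT = €49,814,874.80 − €18,197,000 = €31,617,874.80.
DOL = contribution ÷ EBIT = €49,814,874.80 ÷ €31,617,874.80 = 1.5755.
Operating income changes by 1.5755 × +23.7% = +37.3%.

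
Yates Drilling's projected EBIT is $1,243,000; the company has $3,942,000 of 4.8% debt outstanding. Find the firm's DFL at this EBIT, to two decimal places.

1.18

Interest = $189,216.00.
Degree of financial leverage = EBIT / (EBIT − interest) = $1,243,000 / $1,053,784.00 = 1.1796.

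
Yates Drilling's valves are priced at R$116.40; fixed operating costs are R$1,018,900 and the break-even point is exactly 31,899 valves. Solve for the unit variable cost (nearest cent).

At break-even, FC = Q × (P − VC), so P − VC = R$1,018,900 ÷ 31,899 = R$31.9414.
Variable cost per unit = R$116.40 − R$31.9414 = R$84.46.

R$84.46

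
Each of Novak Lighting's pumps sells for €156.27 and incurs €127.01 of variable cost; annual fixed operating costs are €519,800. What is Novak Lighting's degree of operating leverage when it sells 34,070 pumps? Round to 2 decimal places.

At 34,070 units, contribution = 34,070 × €29.26 = €996,888.20.
Operating income = contribution − fixed costs = €996,888.20 − €519,800 = €477,088.20.
DOL = contribution ÷ EBIT = €996,888.20 ÷ €477,088.20 = 2.0895.

2.09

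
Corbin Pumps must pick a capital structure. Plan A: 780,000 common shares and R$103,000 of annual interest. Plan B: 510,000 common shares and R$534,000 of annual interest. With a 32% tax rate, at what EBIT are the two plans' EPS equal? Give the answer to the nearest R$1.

Set EPS_A = EPS_B: (EBIT − R$103,000)(1 − 0.32) ÷ 780,000 = (EBIT − R$534,000)(1 − 0.32) ÷ 510,000.
The (1 − t) factor cancels: (EBIT − 103,000) × 510,000 = (EBIT − 534,000) × 780,000.
Solving, EBIT = (534,000·780,000 − 103,000·510,000) / (780,000 − 510,000) = 363,990,000,000 / 270,000 = 1,348,111.11.

R$1,348,111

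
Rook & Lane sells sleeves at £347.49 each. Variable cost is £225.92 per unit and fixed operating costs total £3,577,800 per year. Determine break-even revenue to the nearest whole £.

Contribution margin per unit = £347.49 − £225.92 = £121.57, a CM ratio of £121.57 ÷ £347.49 = 0.3499.
Break-even revenue = fixed costs × price ÷ CM = £3,577,800 × £347.49 ÷ £121.57 = £10,226,616.

£10,226,616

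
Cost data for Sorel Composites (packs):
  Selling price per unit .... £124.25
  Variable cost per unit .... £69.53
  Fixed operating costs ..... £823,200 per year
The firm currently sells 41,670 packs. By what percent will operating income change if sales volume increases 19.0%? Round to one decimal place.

At 41,670 units, contribution = 41,670 × £54.72 = £2,280,182.40.
Operating income = contribution − fixed costs = £2,280,182.40 − £823,200 = £1,456,982.40.
Degree of operating leverage = £2,280,182.40 / £1,456,982.40 = 1.5650.
So EBIT moves 1.5650 × (+19.0%) = +29.7%.

+29.7%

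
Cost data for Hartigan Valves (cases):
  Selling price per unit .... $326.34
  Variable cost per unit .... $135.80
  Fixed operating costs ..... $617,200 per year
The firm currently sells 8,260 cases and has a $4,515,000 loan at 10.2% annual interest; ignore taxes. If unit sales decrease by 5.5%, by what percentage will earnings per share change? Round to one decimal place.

Total contribution margin = 8,260 × $190.54 = $1,573,860.40.
EBIT = $1,573,860.40 − $617,200 = $956,660.40.
After interest of $460,530.00, pre-tax earnings = $496,130.40.
DCL = total CM / (EBIT − I) = $1,573,860.40 / $496,130.40 = 3.1723.
EPS therefore changes by 3.1723 × (-5.5%) = -17.4%.

-17.4%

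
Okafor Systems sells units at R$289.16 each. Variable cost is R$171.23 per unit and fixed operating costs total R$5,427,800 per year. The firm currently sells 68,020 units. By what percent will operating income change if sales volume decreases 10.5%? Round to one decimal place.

-32.5%

Contribution at this volume is 68,020 × R$117.93 = R$8,021,598.60.
EBIT = R$8,021,598.60 − R$5,427,800 = R$2,593,798.60.
So DOL = total CM / EBIT = R$8,021,598.60 / R$2,593,798.60 = 3.0926.
So EBIT moves 3.0926 × (-10.5%) = -32.5%.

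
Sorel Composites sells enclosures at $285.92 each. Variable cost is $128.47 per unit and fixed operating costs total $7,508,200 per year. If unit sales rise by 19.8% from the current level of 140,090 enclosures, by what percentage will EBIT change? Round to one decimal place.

Total contribution margin = 140,090 × $157.45 = $22,057,170.50.
Operating income = contribution − fixed costs = $22,057,170.50 − $7,508,200 = $14,548,970.50.
DOL = contribution ÷ EBIT = $22,057,170.50 ÷ $14,548,970.50 = 1.5161.
So EBIT moves 1.5161 × (+19.8%) = +30.0%.

+30.0%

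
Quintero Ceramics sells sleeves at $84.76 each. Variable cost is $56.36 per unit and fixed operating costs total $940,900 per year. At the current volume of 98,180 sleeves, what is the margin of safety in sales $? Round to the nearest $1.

Each unit contributes $84.76 − $56.36 = $28.40. Break-even units = $940,900 ÷ $28.40 = 33,130.28; break-even revenue = 33,130.28 × $84.76 = $2,808,122.68.
Actual sales revenue = 98,180 × $84.76 = $8,321,736.80.
Margin of safety = $8,321,736.80 − $2,808,122.68 = $5,513,614.

$5,513,614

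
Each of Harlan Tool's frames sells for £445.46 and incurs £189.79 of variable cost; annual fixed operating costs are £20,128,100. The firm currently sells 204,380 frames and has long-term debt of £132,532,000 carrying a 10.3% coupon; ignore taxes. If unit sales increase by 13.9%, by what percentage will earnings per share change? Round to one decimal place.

Total contribution margin = 204,380 × £255.67 = £52,253,834.60.
Operating income = contribution − fixed costs = £52,253,834.60 − £20,128,100 = £32,125,734.60.
After interest of £13,650,796.00, pre-tax earnings = £18,474,938.60.
Degree of combined leverage = contribution ÷ (EBIT − I) = £52,253,834.60 ÷ £18,474,938.60 = 2.8284.
EPS therefore changes by 2.8284 × (+13.9%) = +39.3%.

+39.3%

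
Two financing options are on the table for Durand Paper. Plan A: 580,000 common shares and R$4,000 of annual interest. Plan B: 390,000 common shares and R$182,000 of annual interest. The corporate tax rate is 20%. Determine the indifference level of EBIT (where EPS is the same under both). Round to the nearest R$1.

R$547,368

Set EPS_A = EPS_B: (EBIT − R$4,000)(1 − 0.20) ÷ 580,000 = (EBIT − R$182,000)(1 − 0.20) ÷ 390,000.
The (1 − t) factor cancels: (EBIT − 4,000) × 390,000 = (EBIT − 182,000) × 580,000.
EBIT × (580,000 − 390,000) = 182,000 × 580,000 − 4,000 × 390,000 = 104,000,000,000, so EBIT = 104,000,000,000 ÷ 190,000 = 547,368.42.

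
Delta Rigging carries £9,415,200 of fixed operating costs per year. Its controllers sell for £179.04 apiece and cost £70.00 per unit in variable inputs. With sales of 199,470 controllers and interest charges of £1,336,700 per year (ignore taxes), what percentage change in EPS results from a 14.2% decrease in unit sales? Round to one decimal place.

-28.1%

Total contribution margin = 199,470 × £109.04 = £21,750,208.80.
Operating income = contribution − fixed costs = £21,750,208.80 − £9,415,200 = £12,335,008.80.
Interest = £1,336,700.00, so EBIT − I = £10,998,308.80.
Degree of combined leverage = contribution ÷ (EBIT − I) = £21,750,208.80 ÷ £10,998,308.80 = 1.9776.
%ΔEPS = DCL × %ΔSales = 1.9776 × -14.2% = -28.1%.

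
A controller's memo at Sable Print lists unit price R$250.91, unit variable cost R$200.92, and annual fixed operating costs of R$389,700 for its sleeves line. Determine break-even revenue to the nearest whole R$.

R$1,955,984

Contribution margin per unit = R$250.91 − R$200.92 = R$49.99, a CM ratio of R$49.99 ÷ R$250.91 = 0.1992.
Break-even revenue = fixed costs × price ÷ CM = R$389,700 × R$250.91 ÷ R$49.99 = R$1,955,984.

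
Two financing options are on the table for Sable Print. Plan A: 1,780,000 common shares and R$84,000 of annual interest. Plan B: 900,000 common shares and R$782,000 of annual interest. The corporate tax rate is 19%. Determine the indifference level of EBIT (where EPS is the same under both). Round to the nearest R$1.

At indifference, (EBIT − 84,000)(1 − t)/1,780,000 = (EBIT − 782,000)(1 − t)/900,000.
The (1 − t) factor cancels: (EBIT − 84,000) × 900,000 = (EBIT − 782,000) × 1,780,000.
EBIT × (1,780,000 − 900,000) = 782,000 × 1,780,000 − 84,000 × 900,000 = 1,316,360,000,000, so EBIT = 1,316,360,000,000 ÷ 880,000 = 1,495,863.64.

R$1,495,864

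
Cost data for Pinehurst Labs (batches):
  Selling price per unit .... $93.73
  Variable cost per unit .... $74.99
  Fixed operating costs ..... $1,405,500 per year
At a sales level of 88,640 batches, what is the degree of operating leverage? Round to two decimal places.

At 88,640 units, contribution = 88,640 × $18.74 = $1,661,113.60.
EBIT = $1,661,113.60 − $1,405,500 = $255,613.60.
DOL = contribution ÷ EBIT = $1,661,113.60 ÷ $255,613.60 = 6.4985.

6.50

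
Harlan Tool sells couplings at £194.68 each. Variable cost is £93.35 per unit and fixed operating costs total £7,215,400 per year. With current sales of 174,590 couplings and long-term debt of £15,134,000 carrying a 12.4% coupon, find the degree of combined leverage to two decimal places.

2.06

At 174,590 units, contribution = 174,590 × £101.33 = £17,691,204.70.
Operating income = contribution − fixed costs = £17,691,204.70 − £7,215,400 = £10,475,804.70. Interest = £1,876,616.00, so EBIT − I = £8,599,188.70.
DCL = contribution ÷ (EBIT − I) = £17,691,204.70 ÷ £8,599,188.70 = 2.0573.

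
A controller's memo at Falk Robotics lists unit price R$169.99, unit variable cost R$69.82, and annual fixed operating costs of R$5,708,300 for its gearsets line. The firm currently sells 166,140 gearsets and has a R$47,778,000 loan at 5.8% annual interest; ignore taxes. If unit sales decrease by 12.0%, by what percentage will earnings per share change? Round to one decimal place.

At 166,140 units, contribution = 166,140 × R$100.17 = R$16,642,243.80.
Operating income = contribution − fixed costs = R$16,642,243.80 − R$5,708,300 = R$10,933,943.80.
Interest = R$2,771,124.00, so EBIT − I = R$8,162,819.80.
Degree of combined leverage = contribution ÷ (EBIT − I) = R$16,642,243.80 ÷ R$8,162,819.80 = 2.0388.
EPS therefore changes by 2.0388 × (-12.0%) = -24.5%.

-24.5%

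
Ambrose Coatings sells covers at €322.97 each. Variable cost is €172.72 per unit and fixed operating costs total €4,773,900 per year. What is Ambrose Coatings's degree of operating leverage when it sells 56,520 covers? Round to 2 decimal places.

Contribution at this volume is 56,520 × €150.25 = €8,492,130.00.
Subtracting fixed costs: EBIT = €8,492,130.00 − €4,773,900 = €3,718,230.00.
Degree of operating leverage = €8,492,130.00 / €3,718,230.00 = 2.2839.

2.28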